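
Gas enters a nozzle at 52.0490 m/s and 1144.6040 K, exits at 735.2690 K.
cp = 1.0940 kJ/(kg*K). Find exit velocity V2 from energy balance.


dT = 409.3350 K
2*cp*1000*dT = 895624.9800
V1^2 = 2709.0984
V2 = sqrt(898334.0784) = 947.8049 m/s

947.8049 m/s


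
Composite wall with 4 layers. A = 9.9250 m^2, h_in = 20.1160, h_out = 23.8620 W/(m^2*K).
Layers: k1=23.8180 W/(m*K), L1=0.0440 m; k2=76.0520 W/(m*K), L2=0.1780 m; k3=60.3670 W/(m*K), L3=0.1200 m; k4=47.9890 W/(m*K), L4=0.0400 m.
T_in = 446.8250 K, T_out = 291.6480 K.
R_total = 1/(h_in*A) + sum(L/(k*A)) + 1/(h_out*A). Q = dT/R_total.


R_conv_in = 1/(20.1160*9.9250) = 0.0050
R_1 = 0.0440/(23.8180*9.9250) = 0.0002
R_2 = 0.1780/(76.0520*9.9250) = 0.0002
R_3 = 0.1200/(60.3670*9.9250) = 0.0002
R_4 = 0.0400/(47.9890*9.9250) = 8.3982e-05
R_conv_out = 1/(23.8620*9.9250) = 0.0042
R_total = 0.0099 K/W
Q = 155.1770 / 0.0099 = 15615.4805 W

R_total = 0.0099 K/W, Q = 15615.4805 W


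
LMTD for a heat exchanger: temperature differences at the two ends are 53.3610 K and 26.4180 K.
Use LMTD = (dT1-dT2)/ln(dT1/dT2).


dT1/dT2 = 2.0199
ln(dT1/dT2) = 0.7030
LMTD = 26.9430 / 0.7030 = 38.3239 K

38.3239 K


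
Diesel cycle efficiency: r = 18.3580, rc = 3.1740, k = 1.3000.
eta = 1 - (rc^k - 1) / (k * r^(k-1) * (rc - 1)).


r^(k-1) = 2.3941
rc^k = 4.4884
eta = 0.4844 = 48.4448%

48.4448%


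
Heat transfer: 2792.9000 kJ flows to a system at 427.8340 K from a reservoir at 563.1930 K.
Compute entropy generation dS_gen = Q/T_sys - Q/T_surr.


dS_sys = 2792.9000/427.8340 = 6.5280 kJ/K
dS_surr = -2792.9000/563.1930 = -4.9590 kJ/K
dS_gen = 6.5280 - 4.9590 = 1.5690 kJ/K (irreversible)

dS_gen = 1.5690 kJ/K, irreversible


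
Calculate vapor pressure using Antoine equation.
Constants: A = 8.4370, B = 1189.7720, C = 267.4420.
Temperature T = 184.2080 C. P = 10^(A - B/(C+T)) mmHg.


C+T = 451.6500
B/(C+T) = 2.6343
log10(P) = 8.4370 - 2.6343 = 5.8027
P = 10^5.8027 = 634923.2700 mmHg

634923.2700 mmHg


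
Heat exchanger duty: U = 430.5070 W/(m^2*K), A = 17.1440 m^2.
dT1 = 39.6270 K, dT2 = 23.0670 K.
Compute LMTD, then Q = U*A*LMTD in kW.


LMTD = 30.6039 K
Q = 430.5070 * 17.1440 * 30.6039 = 225875.4394 W = 225.8754 kW

225.8754 kW


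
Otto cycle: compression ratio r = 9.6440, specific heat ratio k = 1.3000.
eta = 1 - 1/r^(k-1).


r^(k-1) = 1.9737
eta = 1 - 1/1.9737 = 0.4933 = 49.3333%

49.3333%


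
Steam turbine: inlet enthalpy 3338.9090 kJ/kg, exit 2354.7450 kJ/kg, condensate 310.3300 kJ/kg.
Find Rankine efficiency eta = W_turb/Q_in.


W = 984.1640 kJ/kg
Q_in = 3028.5790 kJ/kg
eta = 0.3250 = 32.4959%

eta = 32.4959%


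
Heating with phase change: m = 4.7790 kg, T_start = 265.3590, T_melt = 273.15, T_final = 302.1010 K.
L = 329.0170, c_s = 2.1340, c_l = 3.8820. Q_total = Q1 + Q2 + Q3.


Q1 (sensible, solid) = 4.7790 * 2.1340 * 7.7910 = 79.4556 kJ
Q2 (latent) = 4.7790 * 329.0170 = 1572.3722 kJ
Q3 (sensible, liquid) = 4.7790 * 3.8820 * 28.9510 = 537.1012 kJ
Q_total = 2188.9291 kJ

2188.9291 kJ


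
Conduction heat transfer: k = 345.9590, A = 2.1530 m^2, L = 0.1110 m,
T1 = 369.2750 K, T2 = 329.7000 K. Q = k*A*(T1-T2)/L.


dT = 39.5750 K
Q = 345.9590 * 2.1530 * 39.5750 / 0.1110 = 265562.4139 W

265562.4139 W


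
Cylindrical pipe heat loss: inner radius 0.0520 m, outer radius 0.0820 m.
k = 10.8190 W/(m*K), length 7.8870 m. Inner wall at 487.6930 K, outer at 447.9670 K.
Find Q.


dT = 39.7260 K
ln(ro/ri) = 0.4555
Q = 2*pi*10.8190*7.8870*39.7260 / 0.4555 = 46761.5200 W

46761.5200 W


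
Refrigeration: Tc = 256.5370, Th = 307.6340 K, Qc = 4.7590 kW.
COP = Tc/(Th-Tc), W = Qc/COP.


COP = 256.5370 / 51.0970 = 5.0206
W = 4.7590 / 5.0206 = 0.9479 kW

COP = 5.0206, W = 0.9479 kW


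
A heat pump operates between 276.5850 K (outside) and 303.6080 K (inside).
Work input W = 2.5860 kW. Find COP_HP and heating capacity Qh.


COP = 303.6080 / 27.0230 = 11.2352
Qh = 11.2352 * 2.5860 = 29.0541 kW

COP = 11.2352, Qh = 29.0541 kW


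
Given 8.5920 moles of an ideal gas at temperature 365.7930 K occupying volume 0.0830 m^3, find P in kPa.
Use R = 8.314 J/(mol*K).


P = nRT/V = 8.5920 * 8.314 * 365.7930 / 0.0830
= 26130.0162 / 0.0830 = 314819.4722 Pa = 314.8195 kPa

314.8195 kPa


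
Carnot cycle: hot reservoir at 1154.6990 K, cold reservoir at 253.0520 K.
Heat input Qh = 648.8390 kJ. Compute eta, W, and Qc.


eta = 1 - 253.0520/1154.6990 = 0.7809
W = 0.7809 * 648.8390 = 506.6461 kJ
Qc = 648.8390 - 506.6461 = 142.1929 kJ

eta = 78.0850%, W = 506.6461 kJ, Qc = 142.1929 kJ


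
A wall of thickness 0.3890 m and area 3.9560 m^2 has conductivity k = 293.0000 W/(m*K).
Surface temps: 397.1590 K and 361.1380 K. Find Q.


dT = 36.0210 K
Q = 293.0000 * 3.9560 * 36.0210 / 0.3890 = 107332.2089 W

107332.2089 W


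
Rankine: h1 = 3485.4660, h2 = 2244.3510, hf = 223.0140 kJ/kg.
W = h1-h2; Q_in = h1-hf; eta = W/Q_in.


W = 1241.1150 kJ/kg
Q_in = 3262.4520 kJ/kg
eta = 0.3804 = 38.0424%

eta = 38.0424%


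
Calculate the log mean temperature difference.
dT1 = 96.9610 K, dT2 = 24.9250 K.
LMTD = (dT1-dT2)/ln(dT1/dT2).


dT1/dT2 = 3.8901
ln(dT1/dT2) = 1.3584
LMTD = 72.0360 / 1.3584 = 53.0286 K

53.0286 K


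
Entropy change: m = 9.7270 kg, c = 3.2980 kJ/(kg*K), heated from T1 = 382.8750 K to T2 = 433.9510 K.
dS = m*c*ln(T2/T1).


T2/T1 = 1.1334
ln(T2/T1) = 0.1252
dS = 9.7270 * 3.2980 * 0.1252 = 4.0171 kJ/K

4.0171 kJ/K


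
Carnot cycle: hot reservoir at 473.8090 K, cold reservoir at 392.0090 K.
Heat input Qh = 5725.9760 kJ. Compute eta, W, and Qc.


eta = 1 - 392.0090/473.8090 = 0.1726
W = 0.1726 * 5725.9760 = 988.5520 kJ
Qc = 5725.9760 - 988.5520 = 4737.4240 kJ

eta = 17.2643%, W = 988.5520 kJ, Qc = 4737.4240 kJ


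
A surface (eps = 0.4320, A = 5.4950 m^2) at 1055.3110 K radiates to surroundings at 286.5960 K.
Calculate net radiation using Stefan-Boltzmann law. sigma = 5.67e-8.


T^4 = 1.2403e+12
Tsurr^4 = 6.7465e+09
Q = 0.4320 * 5.67e-8 * 5.4950 * 1.2335e+12 = 166030.3836 W

166030.3836 W


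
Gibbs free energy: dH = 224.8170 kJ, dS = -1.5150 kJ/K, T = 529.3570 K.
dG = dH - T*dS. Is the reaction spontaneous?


T*dS = 529.3570 * -1.5150 = -801.9759 kJ
dG = 224.8170 + 801.9759 = 1026.7929 kJ (non-spontaneous)

dG = 1026.7929 kJ, non-spontaneous


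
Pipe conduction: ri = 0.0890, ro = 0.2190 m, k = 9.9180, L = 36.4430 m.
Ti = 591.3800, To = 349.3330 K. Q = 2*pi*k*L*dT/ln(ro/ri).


dT = 242.0470 K
ln(ro/ri) = 0.9004
Q = 2*pi*9.9180*36.4430*242.0470 / 0.9004 = 610471.3068 W

610471.3068 W


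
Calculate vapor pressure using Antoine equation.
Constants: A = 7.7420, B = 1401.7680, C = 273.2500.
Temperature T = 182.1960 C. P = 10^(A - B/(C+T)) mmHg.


C+T = 455.4460
B/(C+T) = 3.0778
log10(P) = 7.7420 - 3.0778 = 4.6642
P = 10^4.6642 = 46153.8699 mmHg

46153.8699 mmHg


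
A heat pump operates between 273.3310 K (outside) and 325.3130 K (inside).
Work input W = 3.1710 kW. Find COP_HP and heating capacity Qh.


COP = 325.3130 / 51.9820 = 6.2582
Qh = 6.2582 * 3.1710 = 19.8447 kW

COP = 6.2582, Qh = 19.8447 kW


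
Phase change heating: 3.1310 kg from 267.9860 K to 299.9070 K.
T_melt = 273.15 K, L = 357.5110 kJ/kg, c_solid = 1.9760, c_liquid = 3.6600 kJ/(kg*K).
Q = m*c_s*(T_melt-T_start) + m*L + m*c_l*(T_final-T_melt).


Q1 (sensible, solid) = 3.1310 * 1.9760 * 5.1640 = 31.9489 kJ
Q2 (latent) = 3.1310 * 357.5110 = 1119.3669 kJ
Q3 (sensible, liquid) = 3.1310 * 3.6600 * 26.7570 = 306.6208 kJ
Q_total = 1457.9366 kJ

1457.9366 kJ


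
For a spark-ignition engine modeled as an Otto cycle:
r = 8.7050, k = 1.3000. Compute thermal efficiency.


r^(k-1) = 1.9140
eta = 1 - 1/1.9140 = 0.4775 = 47.7520%

47.7520%


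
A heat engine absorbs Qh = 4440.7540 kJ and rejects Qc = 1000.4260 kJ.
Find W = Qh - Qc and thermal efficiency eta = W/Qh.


W = 4440.7540 - 1000.4260 = 3440.3280 kJ
eta = 3440.3280 / 4440.7540 = 0.7747 = 77.4717%

W = 3440.3280 kJ, eta = 77.4717%


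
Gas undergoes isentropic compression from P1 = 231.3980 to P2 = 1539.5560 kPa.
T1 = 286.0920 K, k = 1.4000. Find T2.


(k-1)/k = 0.2857
(P2/P1)^exp = 1.7185
T2 = 286.0920 * 1.7185 = 491.6531 K

491.6531 K


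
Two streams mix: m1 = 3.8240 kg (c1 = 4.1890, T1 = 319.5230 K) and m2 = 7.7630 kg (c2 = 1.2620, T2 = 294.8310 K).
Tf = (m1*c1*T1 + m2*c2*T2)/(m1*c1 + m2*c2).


num = 8006.7862
den = 25.8156
Tf = 310.1525 K

310.1525 K


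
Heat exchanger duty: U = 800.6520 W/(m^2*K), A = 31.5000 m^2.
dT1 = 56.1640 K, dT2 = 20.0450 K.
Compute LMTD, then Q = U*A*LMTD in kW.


LMTD = 35.0569 K
Q = 800.6520 * 31.5000 * 35.0569 = 884154.0715 W = 884.1541 kW

884.1541 kW


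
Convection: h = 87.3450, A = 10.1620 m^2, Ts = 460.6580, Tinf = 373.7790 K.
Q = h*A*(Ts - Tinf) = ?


dT = 86.8790 K
Q = 87.3450 * 10.1620 * 86.8790 = 77113.7908 W

77113.7908 W


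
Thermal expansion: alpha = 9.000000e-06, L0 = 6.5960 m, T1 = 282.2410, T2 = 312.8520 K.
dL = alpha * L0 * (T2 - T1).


dT = 30.6110 K
dL = 9.000000e-06 * 6.5960 * 30.6110 = 0.001817 m
L_final = 6.597817 m

dL = 0.001817 m


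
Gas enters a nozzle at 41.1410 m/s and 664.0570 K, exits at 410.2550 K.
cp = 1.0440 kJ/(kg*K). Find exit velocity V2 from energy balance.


dT = 253.8020 K
2*cp*1000*dT = 529938.5760
V1^2 = 1692.5819
V2 = sqrt(531631.1579) = 729.1304 m/s

729.1304 m/s


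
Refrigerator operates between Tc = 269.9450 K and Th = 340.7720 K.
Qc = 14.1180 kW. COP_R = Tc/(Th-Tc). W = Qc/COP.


COP = 269.9450 / 70.8270 = 3.8113
W = 14.1180 / 3.8113 = 3.7042 kW

COP = 3.8113, W = 3.7042 kW


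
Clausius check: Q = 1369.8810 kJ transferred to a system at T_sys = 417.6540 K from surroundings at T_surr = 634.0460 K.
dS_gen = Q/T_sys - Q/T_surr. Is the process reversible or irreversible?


dS_sys = 1369.8810/417.6540 = 3.2799 kJ/K
dS_surr = -1369.8810/634.0460 = -2.1605 kJ/K
dS_gen = 3.2799 - 2.1605 = 1.1194 kJ/K (irreversible)

dS_gen = 1.1194 kJ/K, irreversible


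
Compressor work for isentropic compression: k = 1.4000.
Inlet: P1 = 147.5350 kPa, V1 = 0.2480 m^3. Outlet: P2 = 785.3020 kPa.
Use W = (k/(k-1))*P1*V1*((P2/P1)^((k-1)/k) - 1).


(k-1)/k = 0.2857
(P2/P1)^exp = 1.6124
W = 3.5000 * 147.5350 * 0.2480 * (1.6124 - 1) = 78.4224 kJ

78.4224 kJ


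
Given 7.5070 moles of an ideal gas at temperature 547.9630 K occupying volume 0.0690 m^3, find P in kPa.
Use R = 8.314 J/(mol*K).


P = nRT/V = 7.5070 * 8.314 * 547.9630 / 0.0690
= 34200.1232 / 0.0690 = 495653.9596 Pa = 495.6540 kPa

495.6540 kPa


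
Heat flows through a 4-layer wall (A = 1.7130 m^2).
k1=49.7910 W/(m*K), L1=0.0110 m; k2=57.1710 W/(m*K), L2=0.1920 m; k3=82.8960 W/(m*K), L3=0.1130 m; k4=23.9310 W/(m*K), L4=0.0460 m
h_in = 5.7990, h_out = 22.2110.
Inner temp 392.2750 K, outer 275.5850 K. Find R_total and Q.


R_conv_in = 1/(5.7990*1.7130) = 0.1007
R_1 = 0.0110/(49.7910*1.7130) = 0.0001
R_2 = 0.1920/(57.1710*1.7130) = 0.0020
R_3 = 0.1130/(82.8960*1.7130) = 0.0008
R_4 = 0.0460/(23.9310*1.7130) = 0.0011
R_conv_out = 1/(22.2110*1.7130) = 0.0263
R_total = 0.1310 K/W
Q = 116.6900 / 0.1310 = 891.0497 W

R_total = 0.1310 K/W, Q = 891.0497 W


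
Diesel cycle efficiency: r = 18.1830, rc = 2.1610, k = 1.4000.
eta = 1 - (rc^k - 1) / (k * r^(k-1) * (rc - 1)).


r^(k-1) = 3.1906
rc^k = 2.9411
eta = 0.6257 = 62.5690%

62.5690%


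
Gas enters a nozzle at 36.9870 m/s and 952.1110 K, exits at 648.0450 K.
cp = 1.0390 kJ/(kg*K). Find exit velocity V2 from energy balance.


dT = 304.0660 K
2*cp*1000*dT = 631849.1480
V1^2 = 1368.0382
V2 = sqrt(633217.1862) = 795.7494 m/s

795.7494 m/s


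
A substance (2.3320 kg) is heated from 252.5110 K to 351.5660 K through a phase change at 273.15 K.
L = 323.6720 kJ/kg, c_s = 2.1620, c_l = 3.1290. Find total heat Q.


Q1 (sensible, solid) = 2.3320 * 2.1620 * 20.6390 = 104.0574 kJ
Q2 (latent) = 2.3320 * 323.6720 = 754.8031 kJ
Q3 (sensible, liquid) = 2.3320 * 3.1290 * 78.4160 = 572.1881 kJ
Q_total = 1431.0485 kJ

1431.0485 kJ


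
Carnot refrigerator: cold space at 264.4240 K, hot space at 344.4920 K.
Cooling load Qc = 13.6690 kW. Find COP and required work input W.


COP = 264.4240 / 80.0680 = 3.3025
W = 13.6690 / 3.3025 = 4.1390 kW

COP = 3.3025, W = 4.1390 kW


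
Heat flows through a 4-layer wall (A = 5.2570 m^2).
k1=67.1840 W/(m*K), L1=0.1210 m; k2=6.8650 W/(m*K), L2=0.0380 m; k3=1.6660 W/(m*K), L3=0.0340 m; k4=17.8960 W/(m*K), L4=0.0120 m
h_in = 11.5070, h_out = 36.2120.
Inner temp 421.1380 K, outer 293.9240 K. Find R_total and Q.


R_conv_in = 1/(11.5070*5.2570) = 0.0165
R_1 = 0.1210/(67.1840*5.2570) = 0.0003
R_2 = 0.0380/(6.8650*5.2570) = 0.0011
R_3 = 0.0340/(1.6660*5.2570) = 0.0039
R_4 = 0.0120/(17.8960*5.2570) = 0.0001
R_conv_out = 1/(36.2120*5.2570) = 0.0053
R_total = 0.0272 K/W
Q = 127.2140 / 0.0272 = 4678.8363 W

R_total = 0.0272 K/W, Q = 4678.8363 W


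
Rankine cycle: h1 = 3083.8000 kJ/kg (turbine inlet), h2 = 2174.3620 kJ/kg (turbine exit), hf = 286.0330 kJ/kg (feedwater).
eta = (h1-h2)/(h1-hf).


W = 909.4380 kJ/kg
Q_in = 2797.7670 kJ/kg
eta = 0.3251 = 32.5059%

eta = 32.5059%


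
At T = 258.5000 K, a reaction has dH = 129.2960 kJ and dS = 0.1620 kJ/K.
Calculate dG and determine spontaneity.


T*dS = 258.5000 * 0.1620 = 41.8770 kJ
dG = 129.2960 - 41.8770 = 87.4190 kJ (non-spontaneous)

dG = 87.4190 kJ, non-spontaneous


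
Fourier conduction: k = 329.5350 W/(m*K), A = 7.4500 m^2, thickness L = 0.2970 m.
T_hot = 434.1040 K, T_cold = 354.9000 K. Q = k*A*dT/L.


dT = 79.2040 K
Q = 329.5350 * 7.4500 * 79.2040 / 0.2970 = 654709.2645 W

654709.2645 W


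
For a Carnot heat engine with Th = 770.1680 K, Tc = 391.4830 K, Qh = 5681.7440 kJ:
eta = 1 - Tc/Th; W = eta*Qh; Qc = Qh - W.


eta = 1 - 391.4830/770.1680 = 0.4917
W = 0.4917 * 5681.7440 = 2793.6648 kJ
Qc = 5681.7440 - 2793.6648 = 2888.0792 kJ

eta = 49.1691%, W = 2793.6648 kJ, Qc = 2888.0792 kJ


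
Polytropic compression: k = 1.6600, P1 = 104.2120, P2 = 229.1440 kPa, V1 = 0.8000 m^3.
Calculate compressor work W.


(k-1)/k = 0.3976
(P2/P1)^exp = 1.3679
W = 2.5152 * 104.2120 * 0.8000 * (1.3679 - 1) = 77.1422 kJ

77.1422 kJ


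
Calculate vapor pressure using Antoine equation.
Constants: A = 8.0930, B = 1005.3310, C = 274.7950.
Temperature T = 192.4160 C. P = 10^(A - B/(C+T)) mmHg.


C+T = 467.2110
B/(C+T) = 2.1518
log10(P) = 8.0930 - 2.1518 = 5.9412
P = 10^5.9412 = 873432.1479 mmHg

873432.1479 mmHg


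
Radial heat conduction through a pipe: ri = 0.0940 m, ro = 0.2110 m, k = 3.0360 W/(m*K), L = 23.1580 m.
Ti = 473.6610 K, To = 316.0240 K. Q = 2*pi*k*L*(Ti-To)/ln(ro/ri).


dT = 157.6370 K
ln(ro/ri) = 0.8086
Q = 2*pi*3.0360*23.1580*157.6370 / 0.8086 = 86124.5159 W

86124.5159 W


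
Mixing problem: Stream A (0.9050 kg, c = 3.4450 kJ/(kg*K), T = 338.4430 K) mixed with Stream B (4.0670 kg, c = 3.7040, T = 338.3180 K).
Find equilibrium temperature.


num = 6151.6514
den = 18.1819
Tf = 338.3394 K

338.3394 K


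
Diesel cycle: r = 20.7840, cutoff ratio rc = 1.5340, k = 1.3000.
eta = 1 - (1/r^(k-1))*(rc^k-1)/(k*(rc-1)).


r^(k-1) = 2.4850
rc^k = 1.7441
eta = 0.5686 = 56.8648%

56.8648%


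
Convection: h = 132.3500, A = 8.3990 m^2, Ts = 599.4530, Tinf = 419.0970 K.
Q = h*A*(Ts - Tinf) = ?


dT = 180.3560 K
Q = 132.3500 * 8.3990 * 180.3560 = 200485.1093 W

200485.1093 W


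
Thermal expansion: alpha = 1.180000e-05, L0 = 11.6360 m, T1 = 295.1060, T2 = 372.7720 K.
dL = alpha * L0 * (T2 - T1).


dT = 77.6660 K
dL = 1.180000e-05 * 11.6360 * 77.6660 = 0.010664 m
L_final = 11.646664 m

dL = 0.010664 m


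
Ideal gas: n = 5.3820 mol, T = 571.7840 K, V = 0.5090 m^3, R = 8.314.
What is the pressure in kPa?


P = nRT/V = 5.3820 * 8.314 * 571.7840 / 0.5090
= 25585.0171 / 0.5090 = 50265.2596 Pa = 50.2653 kPa

50.2653 kPa


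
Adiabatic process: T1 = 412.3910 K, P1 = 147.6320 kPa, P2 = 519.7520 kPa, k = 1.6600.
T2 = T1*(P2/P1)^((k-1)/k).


(k-1)/k = 0.3976
(P2/P1)^exp = 1.6494
T2 = 412.3910 * 1.6494 = 680.2026 K

680.2026 K


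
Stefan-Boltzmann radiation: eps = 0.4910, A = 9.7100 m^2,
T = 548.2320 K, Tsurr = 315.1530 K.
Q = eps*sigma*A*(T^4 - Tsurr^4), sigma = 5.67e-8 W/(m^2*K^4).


T^4 = 9.0335e+10
Tsurr^4 = 9.8647e+09
Q = 0.4910 * 5.67e-8 * 9.7100 * 8.0471e+10 = 21753.0835 W

21753.0835 W


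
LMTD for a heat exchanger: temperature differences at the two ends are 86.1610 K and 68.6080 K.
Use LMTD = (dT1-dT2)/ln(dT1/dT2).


dT1/dT2 = 1.2558
ln(dT1/dT2) = 0.2278
LMTD = 17.5530 / 0.2278 = 77.0516 K

77.0516 K


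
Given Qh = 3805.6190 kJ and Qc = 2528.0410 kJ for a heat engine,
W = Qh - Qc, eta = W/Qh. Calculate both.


W = 3805.6190 - 2528.0410 = 1277.5780 kJ
eta = 1277.5780 / 3805.6190 = 0.3357 = 33.5708%

W = 1277.5780 kJ, eta = 33.5708%


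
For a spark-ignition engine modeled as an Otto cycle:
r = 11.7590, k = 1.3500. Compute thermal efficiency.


r^(k-1) = 2.3694
eta = 1 - 1/2.3694 = 0.5779 = 57.7944%

57.7944%


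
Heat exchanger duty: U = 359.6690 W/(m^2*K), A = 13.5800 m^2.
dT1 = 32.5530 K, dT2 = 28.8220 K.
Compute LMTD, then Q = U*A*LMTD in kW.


LMTD = 30.6497 K
Q = 359.6690 * 13.5800 * 30.6497 = 149702.2945 W = 149.7023 kW

149.7023 kW


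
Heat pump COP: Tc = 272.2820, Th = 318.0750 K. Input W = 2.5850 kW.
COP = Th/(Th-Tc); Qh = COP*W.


COP = 318.0750 / 45.7930 = 6.9459
Qh = 6.9459 * 2.5850 = 17.9552 kW

COP = 6.9459, Qh = 17.9552 kW


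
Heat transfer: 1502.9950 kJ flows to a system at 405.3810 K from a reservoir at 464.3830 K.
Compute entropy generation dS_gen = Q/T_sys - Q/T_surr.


dS_sys = 1502.9950/405.3810 = 3.7076 kJ/K
dS_surr = -1502.9950/464.3830 = -3.2365 kJ/K
dS_gen = 3.7076 - 3.2365 = 0.4711 kJ/K (irreversible)

dS_gen = 0.4711 kJ/K, irreversible


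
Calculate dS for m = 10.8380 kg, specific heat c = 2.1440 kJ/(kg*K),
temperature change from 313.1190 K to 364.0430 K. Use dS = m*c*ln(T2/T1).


T2/T1 = 1.1626
ln(T2/T1) = 0.1507
dS = 10.8380 * 2.1440 * 0.1507 = 3.5015 kJ/K

3.5015 kJ/K


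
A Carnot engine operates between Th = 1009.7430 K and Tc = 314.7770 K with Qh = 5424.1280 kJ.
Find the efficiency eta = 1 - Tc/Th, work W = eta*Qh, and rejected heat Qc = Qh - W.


eta = 1 - 314.7770/1009.7430 = 0.6883
W = 0.6883 * 5424.1280 = 3733.2119 kJ
Qc = 5424.1280 - 3733.2119 = 1690.9161 kJ

eta = 68.8260%, W = 3733.2119 kJ, Qc = 1690.9161 kJ


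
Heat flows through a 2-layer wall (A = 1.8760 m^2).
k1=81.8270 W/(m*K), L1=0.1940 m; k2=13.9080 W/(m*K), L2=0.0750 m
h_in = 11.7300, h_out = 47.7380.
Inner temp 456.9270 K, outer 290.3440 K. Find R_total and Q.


R_conv_in = 1/(11.7300*1.8760) = 0.0454
R_1 = 0.1940/(81.8270*1.8760) = 0.0013
R_2 = 0.0750/(13.9080*1.8760) = 0.0029
R_conv_out = 1/(47.7380*1.8760) = 0.0112
R_total = 0.0607 K/W
Q = 166.5830 / 0.0607 = 2742.2129 W

R_total = 0.0607 K/W, Q = 2742.2129 W


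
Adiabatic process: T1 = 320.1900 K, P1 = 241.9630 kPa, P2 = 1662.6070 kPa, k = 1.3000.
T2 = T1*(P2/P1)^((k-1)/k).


(k-1)/k = 0.2308
(P2/P1)^exp = 1.5601
T2 = 320.1900 * 1.5601 = 499.5408 K

499.5408 K


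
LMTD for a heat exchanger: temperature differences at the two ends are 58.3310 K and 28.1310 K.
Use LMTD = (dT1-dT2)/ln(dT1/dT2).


dT1/dT2 = 2.0735
ln(dT1/dT2) = 0.7293
LMTD = 30.2000 / 0.7293 = 41.4118 K

41.4118 K


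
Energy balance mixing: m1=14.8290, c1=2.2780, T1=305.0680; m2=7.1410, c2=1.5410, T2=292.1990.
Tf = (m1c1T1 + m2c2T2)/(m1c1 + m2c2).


num = 13520.7779
den = 44.7847
Tf = 301.9059 K

301.9059 K


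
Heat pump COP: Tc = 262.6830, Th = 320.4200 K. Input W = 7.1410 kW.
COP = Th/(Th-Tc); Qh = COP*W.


COP = 320.4200 / 57.7370 = 5.5496
Qh = 5.5496 * 7.1410 = 39.6300 kW

COP = 5.5496, Qh = 39.6300 kW


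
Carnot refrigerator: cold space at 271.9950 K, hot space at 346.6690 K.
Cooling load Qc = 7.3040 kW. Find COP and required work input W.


COP = 271.9950 / 74.6740 = 3.6424
W = 7.3040 / 3.6424 = 2.0053 kW

COP = 3.6424, W = 2.0053 kW


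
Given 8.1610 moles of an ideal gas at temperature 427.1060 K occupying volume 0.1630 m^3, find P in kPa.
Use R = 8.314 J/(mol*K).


P = nRT/V = 8.1610 * 8.314 * 427.1060 / 0.1630
= 28979.3787 / 0.1630 = 177787.5995 Pa = 177.7876 kPa

177.7876 kPa


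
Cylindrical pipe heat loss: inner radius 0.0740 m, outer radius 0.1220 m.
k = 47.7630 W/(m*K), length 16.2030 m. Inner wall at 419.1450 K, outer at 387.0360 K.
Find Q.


dT = 32.1090 K
ln(ro/ri) = 0.5000
Q = 2*pi*47.7630*16.2030*32.1090 / 0.5000 = 312292.7737 W

312292.7737 W


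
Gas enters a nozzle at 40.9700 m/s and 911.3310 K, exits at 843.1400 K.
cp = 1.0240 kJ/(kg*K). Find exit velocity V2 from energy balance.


dT = 68.1910 K
2*cp*1000*dT = 139655.1680
V1^2 = 1678.5409
V2 = sqrt(141333.7089) = 375.9438 m/s

375.9438 m/s


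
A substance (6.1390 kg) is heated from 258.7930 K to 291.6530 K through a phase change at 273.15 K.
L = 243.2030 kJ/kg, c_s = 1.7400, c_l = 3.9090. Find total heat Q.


Q1 (sensible, solid) = 6.1390 * 1.7400 * 14.3570 = 153.3595 kJ
Q2 (latent) = 6.1390 * 243.2030 = 1493.0232 kJ
Q3 (sensible, liquid) = 6.1390 * 3.9090 * 18.5030 = 444.0230 kJ
Q_total = 2090.4057 kJ

2090.4057 kJ


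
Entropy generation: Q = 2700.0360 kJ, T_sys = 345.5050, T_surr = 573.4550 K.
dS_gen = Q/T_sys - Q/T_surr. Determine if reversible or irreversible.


dS_sys = 2700.0360/345.5050 = 7.8148 kJ/K
dS_surr = -2700.0360/573.4550 = -4.7084 kJ/K
dS_gen = 7.8148 - 4.7084 = 3.1064 kJ/K (irreversible)

dS_gen = 3.1064 kJ/K, irreversible


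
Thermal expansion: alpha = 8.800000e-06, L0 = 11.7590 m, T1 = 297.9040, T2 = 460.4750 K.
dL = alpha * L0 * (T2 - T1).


dT = 162.5710 K
dL = 8.800000e-06 * 11.7590 * 162.5710 = 0.016823 m
L_final = 11.775823 m

dL = 0.016823 m


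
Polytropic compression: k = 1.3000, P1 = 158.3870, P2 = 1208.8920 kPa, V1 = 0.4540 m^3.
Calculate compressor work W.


(k-1)/k = 0.2308
(P2/P1)^exp = 1.5984
W = 4.3333 * 158.3870 * 0.4540 * (1.5984 - 1) = 186.4696 kJ

186.4696 kJ


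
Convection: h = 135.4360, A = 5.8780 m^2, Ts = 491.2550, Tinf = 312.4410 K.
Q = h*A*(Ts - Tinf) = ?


dT = 178.8140 K
Q = 135.4360 * 5.8780 * 178.8140 = 142352.5394 W

142352.5394 W


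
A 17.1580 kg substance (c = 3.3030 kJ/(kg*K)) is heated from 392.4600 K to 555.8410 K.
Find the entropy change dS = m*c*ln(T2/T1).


T2/T1 = 1.4163
ln(T2/T1) = 0.3480
dS = 17.1580 * 3.3030 * 0.3480 = 19.7249 kJ/K

19.7249 kJ/K


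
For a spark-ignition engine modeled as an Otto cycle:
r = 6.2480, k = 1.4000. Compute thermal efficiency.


r^(k-1) = 2.0811
eta = 1 - 1/2.0811 = 0.5195 = 51.9489%

51.9489%


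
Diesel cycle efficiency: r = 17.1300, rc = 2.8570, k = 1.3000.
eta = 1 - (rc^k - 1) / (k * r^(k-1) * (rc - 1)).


r^(k-1) = 2.3449
rc^k = 3.9146
eta = 0.4851 = 48.5138%

48.5138%


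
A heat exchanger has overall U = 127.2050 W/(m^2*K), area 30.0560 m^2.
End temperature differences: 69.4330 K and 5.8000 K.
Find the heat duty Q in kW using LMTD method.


LMTD = 25.6326 K
Q = 127.2050 * 30.0560 * 25.6326 = 98000.3770 W = 98.0004 kW

98.0004 kW


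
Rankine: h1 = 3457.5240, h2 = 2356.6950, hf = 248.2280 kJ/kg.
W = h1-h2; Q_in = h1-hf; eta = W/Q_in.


W = 1100.8290 kJ/kg
Q_in = 3209.2960 kJ/kg
eta = 0.3430 = 34.3013%

eta = 34.3013%


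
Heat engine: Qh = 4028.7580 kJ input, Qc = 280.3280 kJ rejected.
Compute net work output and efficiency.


W = 4028.7580 - 280.3280 = 3748.4300 kJ
eta = 3748.4300 / 4028.7580 = 0.9304 = 93.0418%

W = 3748.4300 kJ, eta = 93.0418%


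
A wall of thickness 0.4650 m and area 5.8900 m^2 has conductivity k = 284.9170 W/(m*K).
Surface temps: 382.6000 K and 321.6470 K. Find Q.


dT = 60.9530 K
Q = 284.9170 * 5.8900 * 60.9530 / 0.4650 = 219976.2481 W

219976.2481 W


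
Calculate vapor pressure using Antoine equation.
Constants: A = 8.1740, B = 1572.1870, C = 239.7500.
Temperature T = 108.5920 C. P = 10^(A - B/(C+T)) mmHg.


C+T = 348.3420
B/(C+T) = 4.5133
log10(P) = 8.1740 - 4.5133 = 3.6607
P = 10^3.6607 = 4577.7998 mmHg

4577.7998 mmHg


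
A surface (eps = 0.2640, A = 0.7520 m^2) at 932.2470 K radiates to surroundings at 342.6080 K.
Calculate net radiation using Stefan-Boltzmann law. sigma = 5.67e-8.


T^4 = 7.5531e+11
Tsurr^4 = 1.3778e+10
Q = 0.2640 * 5.67e-8 * 0.7520 * 7.4153e+11 = 8347.0569 W

8347.0569 W


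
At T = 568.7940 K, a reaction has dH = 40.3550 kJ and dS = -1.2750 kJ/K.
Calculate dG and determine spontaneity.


T*dS = 568.7940 * -1.2750 = -725.2123 kJ
dG = 40.3550 + 725.2123 = 765.5673 kJ (non-spontaneous)

dG = 765.5673 kJ, non-spontaneous


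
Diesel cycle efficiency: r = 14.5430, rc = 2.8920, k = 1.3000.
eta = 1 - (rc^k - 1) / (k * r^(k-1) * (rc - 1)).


r^(k-1) = 2.2325
rc^k = 3.9770
eta = 0.4578 = 45.7848%

45.7848%


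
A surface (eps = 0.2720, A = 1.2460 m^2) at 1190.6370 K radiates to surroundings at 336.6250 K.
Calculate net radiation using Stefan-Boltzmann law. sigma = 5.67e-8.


T^4 = 2.0096e+12
Tsurr^4 = 1.2841e+10
Q = 0.2720 * 5.67e-8 * 1.2460 * 1.9968e+12 = 38371.0487 W

38371.0487 W


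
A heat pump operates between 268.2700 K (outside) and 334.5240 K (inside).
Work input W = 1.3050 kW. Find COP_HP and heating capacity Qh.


COP = 334.5240 / 66.2540 = 5.0491
Qh = 5.0491 * 1.3050 = 6.5891 kW

COP = 5.0491, Qh = 6.5891 kW


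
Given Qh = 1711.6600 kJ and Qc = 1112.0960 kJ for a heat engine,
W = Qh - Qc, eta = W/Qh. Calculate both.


W = 1711.6600 - 1112.0960 = 599.5640 kJ
eta = 599.5640 / 1711.6600 = 0.3503 = 35.0282%

W = 599.5640 kJ, eta = 35.0282%


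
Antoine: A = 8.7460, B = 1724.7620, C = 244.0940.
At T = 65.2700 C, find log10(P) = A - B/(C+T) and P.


C+T = 309.3640
B/(C+T) = 5.5752
log10(P) = 8.7460 - 5.5752 = 3.1708
P = 10^3.1708 = 1481.8815 mmHg

1481.8815 mmHg


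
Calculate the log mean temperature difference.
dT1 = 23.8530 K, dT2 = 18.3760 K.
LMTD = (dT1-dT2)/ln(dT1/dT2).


dT1/dT2 = 1.2981
ln(dT1/dT2) = 0.2609
LMTD = 5.4770 / 0.2609 = 20.9956 K

20.9956 K


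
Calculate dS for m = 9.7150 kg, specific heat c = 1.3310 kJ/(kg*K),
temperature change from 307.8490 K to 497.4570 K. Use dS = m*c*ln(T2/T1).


T2/T1 = 1.6159
ln(T2/T1) = 0.4799
dS = 9.7150 * 1.3310 * 0.4799 = 6.2054 kJ/K

6.2054 kJ/K


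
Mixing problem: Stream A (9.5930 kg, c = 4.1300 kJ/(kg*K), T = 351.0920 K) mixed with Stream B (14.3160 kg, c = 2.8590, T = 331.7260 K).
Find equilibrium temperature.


num = 27487.3063
den = 80.5485
Tf = 341.2515 K

341.2515 K


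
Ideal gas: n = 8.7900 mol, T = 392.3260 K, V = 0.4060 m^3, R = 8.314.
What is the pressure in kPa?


P = nRT/V = 8.7900 * 8.314 * 392.3260 / 0.4060
= 28671.2076 / 0.4060 = 70618.7380 Pa = 70.6187 kPa

70.6187 kPa


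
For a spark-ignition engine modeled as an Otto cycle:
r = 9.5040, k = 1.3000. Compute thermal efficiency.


r^(k-1) = 1.9650
eta = 1 - 1/1.9650 = 0.4911 = 49.1105%

49.1105%


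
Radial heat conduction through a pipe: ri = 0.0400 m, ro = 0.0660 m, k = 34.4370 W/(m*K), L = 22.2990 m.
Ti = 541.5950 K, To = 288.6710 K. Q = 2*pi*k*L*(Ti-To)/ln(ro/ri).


dT = 252.9240 K
ln(ro/ri) = 0.5008
Q = 2*pi*34.4370*22.2990*252.9240 / 0.5008 = 2436900.0605 W

2436900.0605 W


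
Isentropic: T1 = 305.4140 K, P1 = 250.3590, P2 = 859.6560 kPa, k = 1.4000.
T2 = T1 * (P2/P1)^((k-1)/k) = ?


(k-1)/k = 0.2857
(P2/P1)^exp = 1.4226
T2 = 305.4140 * 1.4226 = 434.4739 K

434.4739 K


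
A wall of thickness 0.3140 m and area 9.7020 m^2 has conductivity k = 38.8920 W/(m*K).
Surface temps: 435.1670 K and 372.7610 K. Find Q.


dT = 62.4060 K
Q = 38.8920 * 9.7020 * 62.4060 / 0.3140 = 74992.5715 W

74992.5715 W


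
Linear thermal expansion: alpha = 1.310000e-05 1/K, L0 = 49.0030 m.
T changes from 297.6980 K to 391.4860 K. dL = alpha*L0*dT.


dT = 93.7880 K
dL = 1.310000e-05 * 49.0030 * 93.7880 = 0.060206 m
L_final = 49.063206 m

dL = 0.060206 m


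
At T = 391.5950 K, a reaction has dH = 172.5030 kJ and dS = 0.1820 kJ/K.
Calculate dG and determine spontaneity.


T*dS = 391.5950 * 0.1820 = 71.2703 kJ
dG = 172.5030 - 71.2703 = 101.2327 kJ (non-spontaneous)

dG = 101.2327 kJ, non-spontaneous


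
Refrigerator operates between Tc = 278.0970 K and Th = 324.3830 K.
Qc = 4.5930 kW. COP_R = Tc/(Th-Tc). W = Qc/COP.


COP = 278.0970 / 46.2860 = 6.0082
W = 4.5930 / 6.0082 = 0.7645 kW

COP = 6.0082, W = 0.7645 kW


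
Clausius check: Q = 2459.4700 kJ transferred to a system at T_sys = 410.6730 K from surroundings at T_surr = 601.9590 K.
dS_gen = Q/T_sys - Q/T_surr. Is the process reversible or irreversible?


dS_sys = 2459.4700/410.6730 = 5.9889 kJ/K
dS_surr = -2459.4700/601.9590 = -4.0858 kJ/K
dS_gen = 5.9889 - 4.0858 = 1.9031 kJ/K (irreversible)

dS_gen = 1.9031 kJ/K, irreversible


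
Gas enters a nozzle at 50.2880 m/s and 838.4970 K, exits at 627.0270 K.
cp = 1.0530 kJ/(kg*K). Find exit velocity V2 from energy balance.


dT = 211.4700 K
2*cp*1000*dT = 445355.8200
V1^2 = 2528.8829
V2 = sqrt(447884.7029) = 669.2419 m/s

669.2419 m/s


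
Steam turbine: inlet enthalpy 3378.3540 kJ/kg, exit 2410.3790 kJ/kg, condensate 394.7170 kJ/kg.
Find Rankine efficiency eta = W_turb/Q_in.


W = 967.9750 kJ/kg
Q_in = 2983.6370 kJ/kg
eta = 0.3244 = 32.4428%

eta = 32.4428%


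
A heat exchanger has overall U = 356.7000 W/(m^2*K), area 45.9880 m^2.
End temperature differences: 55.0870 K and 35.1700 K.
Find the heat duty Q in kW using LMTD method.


LMTD = 44.3862 K
Q = 356.7000 * 45.9880 * 44.3862 = 728108.0474 W = 728.1080 kW

728.1080 kW


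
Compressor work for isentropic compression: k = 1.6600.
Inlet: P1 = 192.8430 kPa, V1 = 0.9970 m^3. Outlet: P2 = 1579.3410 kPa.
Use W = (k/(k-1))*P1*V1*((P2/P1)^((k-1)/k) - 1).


(k-1)/k = 0.3976
(P2/P1)^exp = 2.3073
W = 2.5152 * 192.8430 * 0.9970 * (2.3073 - 1) = 632.1872 kJ

632.1872 kJ


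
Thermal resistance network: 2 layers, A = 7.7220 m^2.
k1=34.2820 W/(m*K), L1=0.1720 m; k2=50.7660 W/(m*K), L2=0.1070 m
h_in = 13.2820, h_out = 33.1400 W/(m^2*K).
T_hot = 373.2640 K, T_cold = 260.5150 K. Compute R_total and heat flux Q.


R_conv_in = 1/(13.2820*7.7220) = 0.0098
R_1 = 0.1720/(34.2820*7.7220) = 0.0006
R_2 = 0.1070/(50.7660*7.7220) = 0.0003
R_conv_out = 1/(33.1400*7.7220) = 0.0039
R_total = 0.0146 K/W
Q = 112.7490 / 0.0146 = 7732.9187 W

R_total = 0.0146 K/W, Q = 7732.9187 W


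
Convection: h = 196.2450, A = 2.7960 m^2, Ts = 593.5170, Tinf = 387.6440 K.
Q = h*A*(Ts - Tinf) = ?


dT = 205.8730 K
Q = 196.2450 * 2.7960 * 205.8730 = 112962.7251 W

112962.7251 W


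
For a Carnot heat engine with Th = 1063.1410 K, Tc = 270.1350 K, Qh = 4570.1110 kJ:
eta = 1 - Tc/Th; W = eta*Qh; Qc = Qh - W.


eta = 1 - 270.1350/1063.1410 = 0.7459
W = 0.7459 * 4570.1110 = 3408.8850 kJ
Qc = 4570.1110 - 3408.8850 = 1161.2260 kJ

eta = 74.5909%, W = 3408.8850 kJ, Qc = 1161.2260 kJ


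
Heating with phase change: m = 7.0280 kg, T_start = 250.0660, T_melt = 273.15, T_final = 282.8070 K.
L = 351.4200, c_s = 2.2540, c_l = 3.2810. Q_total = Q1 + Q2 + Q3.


Q1 (sensible, solid) = 7.0280 * 2.2540 * 23.0840 = 365.6762 kJ
Q2 (latent) = 7.0280 * 351.4200 = 2469.7798 kJ
Q3 (sensible, liquid) = 7.0280 * 3.2810 * 9.6570 = 222.6795 kJ
Q_total = 3058.1355 kJ

3058.1355 kJ


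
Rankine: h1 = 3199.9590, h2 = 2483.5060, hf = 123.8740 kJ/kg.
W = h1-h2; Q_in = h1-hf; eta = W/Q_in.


W = 716.4530 kJ/kg
Q_in = 3076.0850 kJ/kg
eta = 0.2329 = 23.2911%

eta = 23.2911%


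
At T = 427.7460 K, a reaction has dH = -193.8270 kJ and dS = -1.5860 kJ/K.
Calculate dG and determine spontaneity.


T*dS = 427.7460 * -1.5860 = -678.4052 kJ
dG = -193.8270 + 678.4052 = 484.5782 kJ (non-spontaneous)

dG = 484.5782 kJ, non-spontaneous


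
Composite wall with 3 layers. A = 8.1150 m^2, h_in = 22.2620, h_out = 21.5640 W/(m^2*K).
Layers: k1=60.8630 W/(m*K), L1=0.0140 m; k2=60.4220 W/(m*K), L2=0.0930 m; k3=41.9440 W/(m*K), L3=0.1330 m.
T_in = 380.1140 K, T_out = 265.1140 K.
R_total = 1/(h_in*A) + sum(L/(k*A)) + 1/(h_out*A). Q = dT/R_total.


R_conv_in = 1/(22.2620*8.1150) = 0.0055
R_1 = 0.0140/(60.8630*8.1150) = 2.8346e-05
R_2 = 0.0930/(60.4220*8.1150) = 0.0002
R_3 = 0.1330/(41.9440*8.1150) = 0.0004
R_conv_out = 1/(21.5640*8.1150) = 0.0057
R_total = 0.0119 K/W
Q = 115.0000 / 0.0119 = 9697.5294 W

R_total = 0.0119 K/W, Q = 9697.5294 W


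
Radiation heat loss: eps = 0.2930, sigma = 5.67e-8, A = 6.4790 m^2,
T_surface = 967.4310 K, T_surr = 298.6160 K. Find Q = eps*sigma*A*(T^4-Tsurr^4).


T^4 = 8.7595e+11
Tsurr^4 = 7.9516e+09
Q = 0.2930 * 5.67e-8 * 6.4790 * 8.6800e+11 = 93428.2668 W

93428.2668 W


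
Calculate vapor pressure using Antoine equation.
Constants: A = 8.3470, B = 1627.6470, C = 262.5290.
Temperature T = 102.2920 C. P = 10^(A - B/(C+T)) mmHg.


C+T = 364.8210
B/(C+T) = 4.4615
log10(P) = 8.3470 - 4.4615 = 3.8855
P = 10^3.8855 = 7682.5463 mmHg

7682.5463 mmHg


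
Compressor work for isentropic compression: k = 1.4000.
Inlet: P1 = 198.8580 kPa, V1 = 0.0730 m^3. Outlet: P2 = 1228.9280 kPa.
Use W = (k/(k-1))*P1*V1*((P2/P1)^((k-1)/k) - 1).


(k-1)/k = 0.2857
(P2/P1)^exp = 1.6827
W = 3.5000 * 198.8580 * 0.0730 * (1.6827 - 1) = 34.6845 kJ

34.6845 kJ


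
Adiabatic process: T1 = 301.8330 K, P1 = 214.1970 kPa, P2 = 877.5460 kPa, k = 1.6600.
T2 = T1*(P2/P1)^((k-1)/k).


(k-1)/k = 0.3976
(P2/P1)^exp = 1.7519
T2 = 301.8330 * 1.7519 = 528.7782 K

528.7782 K


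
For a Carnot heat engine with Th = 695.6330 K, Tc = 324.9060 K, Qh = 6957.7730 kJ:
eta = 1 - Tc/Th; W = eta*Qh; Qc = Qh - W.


eta = 1 - 324.9060/695.6330 = 0.5329
W = 0.5329 * 6957.7730 = 3708.0390 kJ
Qc = 6957.7730 - 3708.0390 = 3249.7340 kJ

eta = 53.2935%, W = 3708.0390 kJ, Qc = 3249.7340 kJ


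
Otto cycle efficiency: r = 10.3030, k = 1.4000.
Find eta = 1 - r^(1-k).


r^(k-1) = 2.5421
eta = 1 - 1/2.5421 = 0.6066 = 60.6618%

60.6618%


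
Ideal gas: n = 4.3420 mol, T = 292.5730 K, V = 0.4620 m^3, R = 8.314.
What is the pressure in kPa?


P = nRT/V = 4.3420 * 8.314 * 292.5730 / 0.4620
= 10561.7062 / 0.4620 = 22860.8360 Pa = 22.8608 kPa

22.8608 kPa


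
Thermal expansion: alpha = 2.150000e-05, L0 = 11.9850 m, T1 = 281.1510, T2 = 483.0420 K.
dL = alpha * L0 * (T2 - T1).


dT = 201.8910 K
dL = 2.150000e-05 * 11.9850 * 201.8910 = 0.052023 m
L_final = 12.037023 m

dL = 0.052023 m


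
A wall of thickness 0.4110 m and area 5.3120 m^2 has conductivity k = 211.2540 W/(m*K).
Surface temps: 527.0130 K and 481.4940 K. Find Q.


dT = 45.5190 K
Q = 211.2540 * 5.3120 * 45.5190 / 0.4110 = 124283.6210 W

124283.6210 W


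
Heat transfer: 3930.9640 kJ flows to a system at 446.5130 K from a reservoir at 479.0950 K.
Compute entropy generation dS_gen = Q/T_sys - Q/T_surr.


dS_sys = 3930.9640/446.5130 = 8.8037 kJ/K
dS_surr = -3930.9640/479.0950 = -8.2050 kJ/K
dS_gen = 8.8037 - 8.2050 = 0.5987 kJ/K (irreversible)

dS_gen = 0.5987 kJ/K, irreversible


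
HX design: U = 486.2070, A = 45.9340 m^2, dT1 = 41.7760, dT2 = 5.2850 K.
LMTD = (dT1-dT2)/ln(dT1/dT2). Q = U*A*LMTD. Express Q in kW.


LMTD = 17.6503 K
Q = 486.2070 * 45.9340 * 17.6503 = 394190.6788 W = 394.1907 kW

394.1907 kW


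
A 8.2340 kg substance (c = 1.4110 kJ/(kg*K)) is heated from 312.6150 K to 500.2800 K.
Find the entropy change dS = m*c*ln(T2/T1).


T2/T1 = 1.6003
ln(T2/T1) = 0.4702
dS = 8.2340 * 1.4110 * 0.4702 = 5.4628 kJ/K

5.4628 kJ/K


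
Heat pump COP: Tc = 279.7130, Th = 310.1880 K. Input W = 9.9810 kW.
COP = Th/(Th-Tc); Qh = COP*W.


COP = 310.1880 / 30.4750 = 10.1784
Qh = 10.1784 * 9.9810 = 101.5910 kW

COP = 10.1784, Qh = 101.5910 kW


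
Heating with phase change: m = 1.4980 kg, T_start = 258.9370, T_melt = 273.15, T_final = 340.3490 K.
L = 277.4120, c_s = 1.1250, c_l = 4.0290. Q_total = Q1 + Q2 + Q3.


Q1 (sensible, solid) = 1.4980 * 1.1250 * 14.2130 = 23.9525 kJ
Q2 (latent) = 1.4980 * 277.4120 = 415.5632 kJ
Q3 (sensible, liquid) = 1.4980 * 4.0290 * 67.1990 = 405.5757 kJ
Q_total = 845.0913 kJ

845.0913 kJ


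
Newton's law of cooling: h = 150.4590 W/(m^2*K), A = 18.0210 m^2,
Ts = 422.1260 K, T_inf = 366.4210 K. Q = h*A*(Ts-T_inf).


dT = 55.7050 K
Q = 150.4590 * 18.0210 * 55.7050 = 151039.7424 W

151039.7424 W


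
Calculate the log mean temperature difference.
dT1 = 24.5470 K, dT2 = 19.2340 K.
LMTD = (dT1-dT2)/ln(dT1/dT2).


dT1/dT2 = 1.2762
ln(dT1/dT2) = 0.2439
LMTD = 5.3130 / 0.2439 = 21.7826 K

21.7826 K


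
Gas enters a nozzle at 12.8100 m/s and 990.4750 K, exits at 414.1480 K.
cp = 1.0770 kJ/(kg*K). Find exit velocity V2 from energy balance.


dT = 576.3270 K
2*cp*1000*dT = 1241408.3580
V1^2 = 164.0961
V2 = sqrt(1241572.4541) = 1114.2587 m/s

1114.2587 m/s


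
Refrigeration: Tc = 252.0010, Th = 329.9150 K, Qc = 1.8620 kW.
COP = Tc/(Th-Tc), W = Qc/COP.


COP = 252.0010 / 77.9140 = 3.2343
W = 1.8620 / 3.2343 = 0.5757 kW

COP = 3.2343, W = 0.5757 kW


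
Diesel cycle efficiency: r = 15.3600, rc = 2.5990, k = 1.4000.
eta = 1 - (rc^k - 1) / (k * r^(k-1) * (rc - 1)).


r^(k-1) = 2.9823
rc^k = 3.8083
eta = 0.5794 = 57.9363%

57.9363%


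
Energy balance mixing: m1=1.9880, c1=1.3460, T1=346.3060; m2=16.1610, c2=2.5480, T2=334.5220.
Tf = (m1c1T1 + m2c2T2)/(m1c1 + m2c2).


num = 14701.6854
den = 43.8541
Tf = 335.2410 K

335.2410 K


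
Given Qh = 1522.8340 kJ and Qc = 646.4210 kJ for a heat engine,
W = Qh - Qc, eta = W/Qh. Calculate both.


W = 1522.8340 - 646.4210 = 876.4130 kJ
eta = 876.4130 / 1522.8340 = 0.5755 = 57.5514%

W = 876.4130 kJ, eta = 57.5514%


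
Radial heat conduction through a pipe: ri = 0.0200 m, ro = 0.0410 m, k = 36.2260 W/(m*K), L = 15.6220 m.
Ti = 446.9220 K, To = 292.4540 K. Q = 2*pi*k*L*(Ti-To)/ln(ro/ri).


dT = 154.4680 K
ln(ro/ri) = 0.7178
Q = 2*pi*36.2260*15.6220*154.4680 / 0.7178 = 765152.2832 W

765152.2832 W


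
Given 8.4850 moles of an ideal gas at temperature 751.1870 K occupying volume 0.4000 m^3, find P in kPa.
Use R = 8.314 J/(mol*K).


P = nRT/V = 8.4850 * 8.314 * 751.1870 / 0.4000
= 52991.9536 / 0.4000 = 132479.8839 Pa = 132.4799 kPa

132.4799 kPa


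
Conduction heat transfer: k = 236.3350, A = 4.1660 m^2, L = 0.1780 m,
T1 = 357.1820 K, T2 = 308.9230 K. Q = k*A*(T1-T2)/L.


dT = 48.2590 K
Q = 236.3350 * 4.1660 * 48.2590 / 0.1780 = 266935.0636 W

266935.0636 W


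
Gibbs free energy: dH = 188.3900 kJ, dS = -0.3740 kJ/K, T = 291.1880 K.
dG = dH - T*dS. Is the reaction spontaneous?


T*dS = 291.1880 * -0.3740 = -108.9043 kJ
dG = 188.3900 + 108.9043 = 297.2943 kJ (non-spontaneous)

dG = 297.2943 kJ, non-spontaneous


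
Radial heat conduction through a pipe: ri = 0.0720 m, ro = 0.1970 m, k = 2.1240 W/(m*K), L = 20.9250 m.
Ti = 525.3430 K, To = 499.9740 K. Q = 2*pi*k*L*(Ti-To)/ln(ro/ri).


dT = 25.3690 K
ln(ro/ri) = 1.0065
Q = 2*pi*2.1240*20.9250*25.3690 / 1.0065 = 7038.3877 W

7038.3877 W


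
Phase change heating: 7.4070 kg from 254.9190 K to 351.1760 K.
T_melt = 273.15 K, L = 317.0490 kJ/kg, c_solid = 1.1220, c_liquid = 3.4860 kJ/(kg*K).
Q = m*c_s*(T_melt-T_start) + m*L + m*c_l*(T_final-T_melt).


Q1 (sensible, solid) = 7.4070 * 1.1220 * 18.2310 = 151.5115 kJ
Q2 (latent) = 7.4070 * 317.0490 = 2348.3819 kJ
Q3 (sensible, liquid) = 7.4070 * 3.4860 * 78.0260 = 2014.6939 kJ
Q_total = 4514.5874 kJ

4514.5874 kJ


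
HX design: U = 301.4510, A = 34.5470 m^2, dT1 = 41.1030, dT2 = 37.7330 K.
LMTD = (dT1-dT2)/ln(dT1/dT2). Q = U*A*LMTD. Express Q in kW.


LMTD = 39.3940 K
Q = 301.4510 * 34.5470 * 39.3940 = 410257.8645 W = 410.2579 kW

410.2579 kW


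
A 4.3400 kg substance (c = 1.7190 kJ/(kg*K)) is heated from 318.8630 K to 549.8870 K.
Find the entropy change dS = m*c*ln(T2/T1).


T2/T1 = 1.7245
ln(T2/T1) = 0.5450
dS = 4.3400 * 1.7190 * 0.5450 = 4.0656 kJ/K

4.0656 kJ/K


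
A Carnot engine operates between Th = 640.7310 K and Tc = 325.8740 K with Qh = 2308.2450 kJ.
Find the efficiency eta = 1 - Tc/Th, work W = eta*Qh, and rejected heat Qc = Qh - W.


eta = 1 - 325.8740/640.7310 = 0.4914
W = 0.4914 * 2308.2450 = 1134.2780 kJ
Qc = 2308.2450 - 1134.2780 = 1173.9670 kJ

eta = 49.1403%, W = 1134.2780 kJ, Qc = 1173.9670 kJ


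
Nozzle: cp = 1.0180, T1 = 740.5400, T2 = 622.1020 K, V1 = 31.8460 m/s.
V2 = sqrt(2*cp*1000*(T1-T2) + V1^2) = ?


dT = 118.4380 K
2*cp*1000*dT = 241139.7680
V1^2 = 1014.1677
V2 = sqrt(242153.9357) = 492.0914 m/s

492.0914 m/s
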